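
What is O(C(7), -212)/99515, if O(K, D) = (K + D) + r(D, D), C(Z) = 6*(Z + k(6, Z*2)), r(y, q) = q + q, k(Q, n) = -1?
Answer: -120/19903 ≈ -0.0060292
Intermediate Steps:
r(y, q) = 2*q
C(Z) = -6 + 6*Z (C(Z) = 6*(Z - 1) = 6*(-1 + Z) = -6 + 6*Z)
O(K, D) = K + 3*D (O(K, D) = (K + D) + 2*D = (D + K) + 2*D = K + 3*D)
O(C(7), -212)/99515 = ((-6 + 6*7) + 3*(-212))/99515 = ((-6 + 42) - 636)*(1/99515) = (36 - 636)*(1/99515) = -600*1/99515 = -120/19903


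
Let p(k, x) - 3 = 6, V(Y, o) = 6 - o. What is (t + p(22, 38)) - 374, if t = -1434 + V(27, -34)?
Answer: -1759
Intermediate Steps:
p(k, x) = 9 (p(k, x) = 3 + 6 = 9)
t = -1394 (t = -1434 + (6 - 1*(-34)) = -1434 + (6 + 34) = -1434 + 40 = -1394)
(t + p(22, 38)) - 374 = (-1394 + 9) - 374 = -1385 - 374 = -1759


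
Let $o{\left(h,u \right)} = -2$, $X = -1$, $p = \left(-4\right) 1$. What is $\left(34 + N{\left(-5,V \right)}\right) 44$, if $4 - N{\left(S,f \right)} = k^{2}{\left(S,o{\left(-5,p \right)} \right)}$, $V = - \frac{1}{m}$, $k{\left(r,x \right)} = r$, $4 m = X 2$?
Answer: $572$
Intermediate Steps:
$p = -4$
$m = - \frac{1}{2}$ ($m = \frac{\left(-1\right) 2}{4} = \frac{1}{4} \left(-2\right) = - \frac{1}{2} \approx -0.5$)
$V = 2$ ($V = - \frac{1}{- \frac{1}{2}} = \left(-1\right) \left(-2\right) = 2$)
$N{\left(S,f \right)} = 4 - S^{2}$
$\left(34 + N{\left(-5,V \right)}\right) 44 = \left(34 + \left(4 - \left(-5\right)^{2}\right)\right) 44 = \left(34 + \left(4 - 25\right)\right) 44 = \left(34 - 21\right) 44 = 13 \cdot 44 = 572$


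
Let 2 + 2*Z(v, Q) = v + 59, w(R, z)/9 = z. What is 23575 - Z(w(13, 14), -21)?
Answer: 46967/2 ≈ 23484.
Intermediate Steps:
w(R, z) = 9*z
Z(v, Q) = 57/2 + v/2 (Z(v, Q) = -1 + (v + 59)/2 = -1 + (59 + v)/2 = -1 + (59/2 + v/2) = 57/2 + v/2)
23575 - Z(w(13, 14), -21) = 23575 - (57/2 + (9*14)/2) = 23575 - (57/2 + (1/2)*126) = 23575 - (57/2 + 63) = 23575 - 1*183/2 = 23575 - 183/2 = 46967/2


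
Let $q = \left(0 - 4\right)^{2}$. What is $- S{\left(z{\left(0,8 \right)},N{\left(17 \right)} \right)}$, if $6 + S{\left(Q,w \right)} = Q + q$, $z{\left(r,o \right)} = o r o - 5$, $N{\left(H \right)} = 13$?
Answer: $-5$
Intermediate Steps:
$z{\left(r,o \right)} = -5 + r o^{2}$ ($z{\left(r,o \right)} = r o^{2} - 5 = -5 + r o^{2}$)
$q = 16$ ($q = \left(-4\right)^{2} = 16$)
$S{\left(Q,w \right)} = 10 + Q$ ($S{\left(Q,w \right)} = -6 + \left(Q + 16\right) = -6 + \left(16 + Q\right) = 10 + Q$)
$- S{\left(z{\left(0,8 \right)},N{\left(17 \right)} \right)} = - (10 - \left(5 + 0 \cdot 8^{2}\right)) = - (10 + \left(-5 + 0 \cdot 64\right)) = - (10 + \left(-5 + 0\right)) = - (10 - 5) = \left(-1\right) 5 = -5$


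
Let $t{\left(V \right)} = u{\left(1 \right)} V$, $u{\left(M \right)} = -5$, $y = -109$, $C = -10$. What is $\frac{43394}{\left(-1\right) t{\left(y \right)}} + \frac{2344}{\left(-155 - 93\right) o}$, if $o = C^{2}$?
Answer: $- \frac{26936217}{337900} \approx -79.717$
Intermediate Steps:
$o = 100$ ($o = \left(-10\right)^{2} = 100$)
$t{\left(V \right)} = - 5 V$
$\frac{43394}{\left(-1\right) t{\left(y \right)}} + \frac{2344}{\left(-155 - 93\right) o} = \frac{43394}{\left(-1\right) \left(\left(-5\right) \left(-109\right)\right)} + \frac{2344}{\left(-155 - 93\right) 100} = \frac{43394}{\left(-1\right) 545} + \frac{2344}{\left(-248\right) 100} = \frac{43394}{-545} + \frac{2344}{-24800} = 43394 \left(- \frac{1}{545}\right) + 2344 \left(- \frac{1}{24800}\right) = - \frac{43394}{545} - \frac{293}{3100} = - \frac{26936217}{337900}$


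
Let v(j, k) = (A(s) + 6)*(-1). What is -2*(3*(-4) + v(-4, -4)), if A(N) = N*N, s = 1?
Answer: 38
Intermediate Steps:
A(N) = N²
v(j, k) = -7 (v(j, k) = (1² + 6)*(-1) = (1 + 6)*(-1) = 7*(-1) = -7)
-2*(3*(-4) + v(-4, -4)) = -2*(3*(-4) - 7) = -2*(-12 - 7) = -2*(-19) = 38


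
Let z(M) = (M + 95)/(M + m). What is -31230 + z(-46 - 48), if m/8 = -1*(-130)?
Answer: -29543579/946 ≈ -31230.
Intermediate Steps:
m = 1040 (m = 8*(-1*(-130)) = 8*130 = 1040)
z(M) = (95 + M)/(1040 + M) (z(M) = (M + 95)/(M + 1040) = (95 + M)/(1040 + M))
-31230 + z(-46 - 48) = -31230 + (95 + (-46 - 48))/(1040 + (-46 - 48)) = -31230 + (95 - 94)/(1040 - 94) = -31230 + 1/946 = -29543579/946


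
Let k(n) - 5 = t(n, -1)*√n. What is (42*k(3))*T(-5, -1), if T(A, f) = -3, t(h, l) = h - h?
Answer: -630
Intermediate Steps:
t(h, l) = 0
k(n) = 5 (k(n) = 5 + 0*√n = 5 + 0 = 5)
(42*k(3))*T(-5, -1) = (42*5)*(-3) = 210*(-3) = -630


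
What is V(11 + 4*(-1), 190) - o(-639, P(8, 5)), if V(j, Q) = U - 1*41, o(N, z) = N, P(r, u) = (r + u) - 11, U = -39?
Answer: 559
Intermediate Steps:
P(r, u) = -11 + r + u
V(j, Q) = -80 (V(j, Q) = -39 - 1*41 = -39 - 41 = -80)
V(11 + 4*(-1), 190) - o(-639, P(8, 5)) = -80 - 1*(-639) = -80 + 639 = 559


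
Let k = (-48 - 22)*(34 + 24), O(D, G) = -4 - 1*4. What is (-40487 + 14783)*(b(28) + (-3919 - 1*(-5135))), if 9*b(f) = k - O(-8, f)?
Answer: -19683552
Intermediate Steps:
O(D, G) = -8 (O(D, G) = -4 - 4 = -8)
k = -4060 (k = -70*58 = -4060)
b(f) = -4052/9 (b(f) = (-4060 - 1*(-8))/9 = (-4060 + 8)/9 = (1/9)*(-4052) = -4052/9)
(-40487 + 14783)*(b(28) + (-3919 - 1*(-5135))) = (-40487 + 14783)*(-4052/9 + (-3919 - 1*(-5135))) = -25704*(-4052/9 + (-3919 + 5135)) = -25704*(-4052/9 + 1216) = -25704*6892/9 = -19683552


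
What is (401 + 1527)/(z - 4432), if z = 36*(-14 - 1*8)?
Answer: -241/653 ≈ -0.36907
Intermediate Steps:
z = -792 (z = 36*(-14 - 8) = 36*(-22) = -792)
(401 + 1527)/(z - 4432) = (401 + 1527)/(-792 - 4432) = 1928/(-5224) = 1928*(-1/5224) = -241/653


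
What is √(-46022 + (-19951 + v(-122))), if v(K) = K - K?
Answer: I*√65973 ≈ 256.85*I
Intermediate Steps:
v(K) = 0
√(-46022 + (-19951 + v(-122))) = √(-46022 + (-19951 + 0)) = √(-46022 - 19951) = √(-65973) = I*√65973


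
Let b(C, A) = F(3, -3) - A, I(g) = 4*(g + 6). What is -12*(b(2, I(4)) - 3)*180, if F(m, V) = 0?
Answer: 92880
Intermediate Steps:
I(g) = 24 + 4*g (I(g) = 4*(6 + g) = 24 + 4*g)
b(C, A) = -A (b(C, A) = 0 - A = -A)
-12*(b(2, I(4)) - 3)*180 = -12*(-(24 + 4*4) - 3)*180 = -12*(-(24 + 16) - 3)*180 = -12*(-1*40 - 3)*180 = -12*(-40 - 3)*180 = -12*(-43)*180 = 516*180 = 92880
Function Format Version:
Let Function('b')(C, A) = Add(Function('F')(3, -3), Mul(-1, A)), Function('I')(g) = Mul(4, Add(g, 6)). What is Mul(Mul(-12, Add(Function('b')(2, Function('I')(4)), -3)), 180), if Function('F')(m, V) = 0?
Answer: 92880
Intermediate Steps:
Function('I')(g) = Add(24, Mul(4, g)) (Function('I')(g) = Mul(4, Add(6, g)) = Add(24, Mul(4, g)))
Function('b')(C, A) = Mul(-1, A) (Function('b')(C, A) = Add(0, Mul(-1, A)) = Mul(-1, A))
Mul(Mul(-12, Add(Function('b')(2, Function('I')(4)), -3)), 180) = Mul(Mul(-12, Add(Mul(-1, Add(24, Mul(4, 4))), -3)), 180) = Mul(Mul(-12, Add(Mul(-1, Add(24, 16)), -3)), 180) = Mul(Mul(-12, Add(Mul(-1, 40), -3)), 180) = Mul(Mul(-12, Add(-40, -3)), 180) = Mul(Mul(-12, -43), 180) = Mul(516, 180) = 92880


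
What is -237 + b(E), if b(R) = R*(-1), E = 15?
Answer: -252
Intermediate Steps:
b(R) = -R
-237 + b(E) = -237 - 1*15 = -237 - 15 = -252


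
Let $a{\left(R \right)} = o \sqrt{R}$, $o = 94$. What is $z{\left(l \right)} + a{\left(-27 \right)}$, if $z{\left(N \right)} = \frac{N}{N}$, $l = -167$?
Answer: $1 + 282 i \sqrt{3} \approx 1.0 + 488.44 i$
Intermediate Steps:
$z{\left(N \right)} = 1$
$a{\left(R \right)} = 94 \sqrt{R}$
$z{\left(l \right)} + a{\left(-27 \right)} = 1 + 94 \sqrt{-27} = 1 + 94 \cdot 3 i \sqrt{3} = 1 + 282 i \sqrt{3}$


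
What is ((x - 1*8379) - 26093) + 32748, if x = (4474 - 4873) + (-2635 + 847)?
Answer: -3911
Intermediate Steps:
x = -2187 (x = -399 - 1788 = -2187)
((x - 1*8379) - 26093) + 32748 = ((-2187 - 1*8379) - 26093) + 32748 = ((-2187 - 8379) - 26093) + 32748 = (-10566 - 26093) + 32748 = -36659 + 32748 = -3911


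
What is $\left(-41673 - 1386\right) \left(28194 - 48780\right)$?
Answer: $886412574$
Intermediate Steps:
$\left(-41673 - 1386\right) \left(28194 - 48780\right) = \left(-43059\right) \left(-20586\right) = 886412574$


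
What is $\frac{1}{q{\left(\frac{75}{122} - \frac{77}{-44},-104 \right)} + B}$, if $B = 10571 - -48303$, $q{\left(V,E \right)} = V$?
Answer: $\frac{244}{14365833} \approx 1.6985 \cdot 10^{-5}$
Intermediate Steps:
$B = 58874$ ($B = 10571 + 48303 = 58874$)
$\frac{1}{q{\left(\frac{75}{122} - \frac{77}{-44},-104 \right)} + B} = \frac{1}{\left(\frac{75}{122} - \frac{77}{-44}\right) + 58874} = \frac{1}{\left(75 \cdot \frac{1}{122} - - \frac{7}{4}\right) + 58874} = \frac{1}{\left(\frac{75}{122} + \frac{7}{4}\right) + 58874} = \frac{1}{\frac{577}{244} + 58874} = \frac{1}{\frac{14365833}{244}} = \frac{244}{14365833}$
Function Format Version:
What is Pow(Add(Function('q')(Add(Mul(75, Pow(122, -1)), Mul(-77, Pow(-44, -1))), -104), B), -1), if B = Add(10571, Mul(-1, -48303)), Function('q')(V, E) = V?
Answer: Rational(244, 14365833) ≈ 1.6985e-5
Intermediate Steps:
B = 58874 (B = Add(10571, 48303) = 58874)
Pow(Add(Function('q')(Add(Mul(75, Pow(122, -1)), Mul(-77, Pow(-44, -1))), -104), B), -1) = Pow(Add(Add(Mul(75, Pow(122, -1)), Mul(-77, Pow(-44, -1))), 58874), -1) = Pow(Add(Add(Mul(75, Rational(1, 122)), Mul(-77, Rational(-1, 44))), 58874), -1) = Pow(Add(Add(Rational(75, 122), Rational(7, 4)), 58874), -1) = Pow(Add(Rational(577, 244), 58874), -1) = Pow(Rational(14365833, 244), -1) = Rational(244, 14365833)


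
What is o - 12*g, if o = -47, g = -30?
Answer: 313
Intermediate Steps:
o - 12*g = -47 - 12*(-30) = -47 + 360 = 313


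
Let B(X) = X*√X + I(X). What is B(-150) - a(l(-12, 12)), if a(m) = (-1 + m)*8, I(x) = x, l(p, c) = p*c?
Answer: 1010 - 750*I*√6 ≈ 1010.0 - 1837.1*I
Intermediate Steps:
l(p, c) = c*p
a(m) = -8 + 8*m
B(X) = X + X^(3/2) (B(X) = X*√X + X = X^(3/2) + X = X + X^(3/2))
B(-150) - a(l(-12, 12)) = (-150 + (-150)^(3/2)) - (-8 + 8*(12*(-12))) = (-150 - 750*I*√6) - (-8 + 8*(-144)) = (-150 - 750*I*√6) - (-8 - 1152) = (-150 - 750*I*√6) - 1*(-1160) = (-150 - 750*I*√6) + 1160 = 1010 - 750*I*√6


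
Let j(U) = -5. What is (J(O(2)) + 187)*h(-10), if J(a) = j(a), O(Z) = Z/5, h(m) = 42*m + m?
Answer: -78260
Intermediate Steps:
h(m) = 43*m
O(Z) = Z/5 (O(Z) = Z*(1/5) = Z/5)
J(a) = -5
(J(O(2)) + 187)*h(-10) = (-5 + 187)*(43*(-10)) = 182*(-430) = -78260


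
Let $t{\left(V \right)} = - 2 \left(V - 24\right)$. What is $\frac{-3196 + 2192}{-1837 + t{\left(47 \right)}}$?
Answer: $\frac{1004}{1883} \approx 0.53319$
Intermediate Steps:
$t{\left(V \right)} = 48 - 2 V$ ($t{\left(V \right)} = - 2 \left(-24 + V\right) = 48 - 2 V$)
$\frac{-3196 + 2192}{-1837 + t{\left(47 \right)}} = \frac{-3196 + 2192}{-1837 + \left(48 - 94\right)} = - \frac{1004}{-1837 + \left(48 - 94\right)} = - \frac{1004}{-1837 - 46} = - \frac{1004}{-1883} = \left(-1004\right) \left(- \frac{1}{1883}\right) = \frac{1004}{1883}$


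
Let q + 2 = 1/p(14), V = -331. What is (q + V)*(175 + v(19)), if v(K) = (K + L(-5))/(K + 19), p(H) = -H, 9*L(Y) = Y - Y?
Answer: -1636713/28 ≈ -58454.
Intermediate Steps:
L(Y) = 0 (L(Y) = (Y - Y)/9 = (⅑)*0 = 0)
v(K) = K/(19 + K) (v(K) = (K + 0)/(K + 19) = K/(19 + K))
q = -29/14 (q = -2 + 1/(-1*14) = -2 + 1/(-14) = -2 - 1/14 = -29/14 ≈ -2.0714)
(q + V)*(175 + v(19)) = (-29/14 - 331)*(175 + 19/(19 + 19)) = -4663*(175 + 19/38)/14 = -4663*(175 + 19*(1/38))/14 = -4663*(175 + ½)/14 = -4663/14*351/2 = -1636713/28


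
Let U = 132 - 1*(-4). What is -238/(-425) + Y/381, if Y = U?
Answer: 8734/9525 ≈ 0.91695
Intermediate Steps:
U = 136 (U = 132 + 4 = 136)
Y = 136
-238/(-425) + Y/381 = -238/(-425) + 136/381 = -238*(-1/425) + 136*(1/381) = 14/25 + 136/381 = 8734/9525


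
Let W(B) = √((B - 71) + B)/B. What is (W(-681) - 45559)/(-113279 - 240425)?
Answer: 45559/353704 + I*√1433/240872424 ≈ 0.12881 + 1.5716e-7*I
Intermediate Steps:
W(B) = √(-71 + 2*B)/B (W(B) = √((-71 + B) + B)/B = √(-71 + 2*B)/B)
(W(-681) - 45559)/(-113279 - 240425) = (√(-71 + 2*(-681))/(-681) - 45559)/(-113279 - 240425) = (-√(-71 - 1362)/681 - 45559)/(-353704) = (-I*√1433/681 - 45559)*(-1/353704) = (-45559 - I*√1433/681)*(-1/353704) = 45559/353704 + I*√1433/240872424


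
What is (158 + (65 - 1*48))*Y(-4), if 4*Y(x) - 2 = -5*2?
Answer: -350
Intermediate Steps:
Y(x) = -2 (Y(x) = 1/2 + (-5*2)/4 = 1/2 + (1/4)*(-10) = 1/2 - 5/2 = -2)
(158 + (65 - 1*48))*Y(-4) = (158 + (65 - 1*48))*(-2) = (158 + (65 - 48))*(-2) = (158 + 17)*(-2) = 175*(-2) = -350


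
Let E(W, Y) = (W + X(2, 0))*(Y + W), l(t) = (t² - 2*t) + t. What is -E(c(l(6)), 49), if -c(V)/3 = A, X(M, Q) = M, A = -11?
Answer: -2870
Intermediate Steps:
l(t) = t² - t
c(V) = 33 (c(V) = -3*(-11) = 33)
E(W, Y) = (2 + W)*(W + Y) (E(W, Y) = (W + 2)*(Y + W) = (2 + W)*(W + Y))
-E(c(l(6)), 49) = -(33² + 2*33 + 2*49 + 33*49) = -(1089 + 66 + 98 + 1617) = -1*2870 = -2870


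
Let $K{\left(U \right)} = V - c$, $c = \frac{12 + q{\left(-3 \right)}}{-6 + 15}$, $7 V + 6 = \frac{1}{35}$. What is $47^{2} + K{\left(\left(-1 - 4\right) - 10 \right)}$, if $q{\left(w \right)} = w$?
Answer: $\frac{540751}{245} \approx 2207.1$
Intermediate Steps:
$V = - \frac{209}{245}$ ($V = - \frac{6}{7} + \frac{1}{7 \cdot 35} = - \frac{6}{7} + \frac{1}{7} \cdot \frac{1}{35} = - \frac{6}{7} + \frac{1}{245} = - \frac{209}{245} \approx -0.85306$)
$c = 1$ ($c = \frac{12 - 3}{-6 + 15} = \frac{9}{9} = 9 \cdot \frac{1}{9} = 1$)
$K{\left(U \right)} = - \frac{454}{245}$ ($K{\left(U \right)} = - \frac{209}{245} - 1 = - \frac{454}{245}$)
$47^{2} + K{\left(\left(-1 - 4\right) - 10 \right)} = 47^{2} - \frac{454}{245} = 2209 - \frac{454}{245} = \frac{540751}{245}$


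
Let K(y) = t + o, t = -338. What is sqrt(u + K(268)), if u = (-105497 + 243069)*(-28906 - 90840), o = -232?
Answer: I*sqrt(16473697282) ≈ 1.2835e+5*I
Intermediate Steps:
u = -16473696712 (u = 137572*(-119746) = -16473696712)
K(y) = -570 (K(y) = -338 - 232 = -570)
sqrt(u + K(268)) = sqrt(-16473696712 - 570) = sqrt(-16473697282) = I*sqrt(16473697282)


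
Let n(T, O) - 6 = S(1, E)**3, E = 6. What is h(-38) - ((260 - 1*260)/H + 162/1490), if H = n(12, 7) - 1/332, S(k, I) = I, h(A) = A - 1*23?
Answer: -45526/745 ≈ -61.109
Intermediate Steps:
h(A) = -23 + A (h(A) = A - 23 = -23 + A)
n(T, O) = 222 (n(T, O) = 6 + 6**3 = 6 + 216 = 222)
H = 73703/332 (H = 222 - 1/332 = 73703/332 ≈ 222.00)
h(-38) - ((260 - 1*260)/H + 162/1490) = (-23 - 38) - ((260 - 1*260)/(73703/332) + 162/1490) = -61 - ((260 - 260)*(332/73703) + 162*(1/1490)) = -61 - (0*(332/73703) + 81/745) = -61 - (0 + 81/745) = -61 - 1*81/745 = -61 - 81/745 = -45526/745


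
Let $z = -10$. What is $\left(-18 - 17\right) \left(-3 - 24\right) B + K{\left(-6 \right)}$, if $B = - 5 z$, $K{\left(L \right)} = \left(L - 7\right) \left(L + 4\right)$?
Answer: $47276$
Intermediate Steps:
$K{\left(L \right)} = \left(-7 + L\right) \left(4 + L\right)$
$B = 50$ ($B = \left(-5\right) \left(-10\right) = 50$)
$\left(-18 - 17\right) \left(-3 - 24\right) B + K{\left(-6 \right)} = \left(-18 - 17\right) \left(-3 - 24\right) 50 - \left(10 - 36\right) = \left(-35\right) \left(-27\right) 50 + \left(-28 + 36 + 18\right) = 945 \cdot 50 + 26 = 47250 + 26 = 47276$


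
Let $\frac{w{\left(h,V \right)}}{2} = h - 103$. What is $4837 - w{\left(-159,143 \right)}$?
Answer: $5361$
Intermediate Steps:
$w{\left(h,V \right)} = -206 + 2 h$ ($w{\left(h,V \right)} = 2 \left(h - 103\right) = 2 \left(-103 + h\right) = -206 + 2 h$)
$4837 - w{\left(-159,143 \right)} = 4837 - \left(-206 + 2 \left(-159\right)\right) = 4837 - \left(-206 - 318\right) = 4837 - -524 = 4837 + 524 = 5361$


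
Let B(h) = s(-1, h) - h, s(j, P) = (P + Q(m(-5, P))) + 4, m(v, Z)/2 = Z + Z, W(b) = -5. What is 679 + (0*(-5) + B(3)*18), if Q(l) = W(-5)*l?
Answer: -329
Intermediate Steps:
m(v, Z) = 4*Z (m(v, Z) = 2*(Z + Z) = 2*(2*Z) = 4*Z)
Q(l) = -5*l
s(j, P) = 4 - 19*P (s(j, P) = (P - 20*P) + 4 = -19*P + 4 = 4 - 19*P)
B(h) = 4 - 20*h (B(h) = (4 - 19*h) - h = 4 - 20*h)
679 + (0*(-5) + B(3)*18) = 679 + (0*(-5) + (4 - 20*3)*18) = 679 + (0 + (4 - 60)*18) = 679 + (0 - 56*18) = 679 + (0 - 1008) = 679 - 1008 = -329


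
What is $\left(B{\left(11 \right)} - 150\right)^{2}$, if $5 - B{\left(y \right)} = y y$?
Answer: $70756$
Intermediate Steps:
$B{\left(y \right)} = 5 - y^{2}$ ($B{\left(y \right)} = 5 - y y = 5 - y^{2}$)
$\left(B{\left(11 \right)} - 150\right)^{2} = \left(\left(5 - 11^{2}\right) - 150\right)^{2} = \left(\left(5 - 121\right) - 150\right)^{2} = \left(-116 - 150\right)^{2} = \left(-266\right)^{2} = 70756$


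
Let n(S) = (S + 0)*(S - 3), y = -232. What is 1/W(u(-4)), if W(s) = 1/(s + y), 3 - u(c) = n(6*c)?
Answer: -877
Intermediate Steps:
n(S) = S*(-3 + S)
u(c) = 3 - 6*c*(-3 + 6*c)
W(s) = 1/(-232 + s) (W(s) = 1/(s - 232) = 1/(-232 + s))
1/W(u(-4)) = 1/(1/(-232 + (3 - 36*(-4)² + 18*(-4)))) = 1/(1/(-232 + (3 - 36*16 - 72))) = 1/(1/(-232 + (3 - 576 - 72))) = 1/(1/(-232 - 645)) = 1/(1/(-877)) = 1/(-1/877) = -877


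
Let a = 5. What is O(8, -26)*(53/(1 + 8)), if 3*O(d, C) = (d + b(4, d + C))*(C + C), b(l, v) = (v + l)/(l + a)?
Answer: -159848/243 ≈ -657.81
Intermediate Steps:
b(l, v) = (l + v)/(5 + l) (b(l, v) = (v + l)/(l + 5) = (l + v)/(5 + l))
O(d, C) = 2*C*(4/9 + C/9 + 10*d/9)/3 (O(d, C) = ((d + (4 + (d + C))/(5 + 4))*(C + C))/3 = ((d + (4 + (C + d))/9)*(2*C))/3 = ((d + (4 + C + d)/9)*(2*C))/3 = ((d + (4/9 + C/9 + d/9))*(2*C))/3 = ((4/9 + C/9 + 10*d/9)*(2*C))/3 = (2*C*(4/9 + C/9 + 10*d/9))/3 = 2*C*(4/9 + C/9 + 10*d/9)/3)
O(8, -26)*(53/(1 + 8)) = ((2/27)*(-26)*(4 - 26 + 10*8))*(53/(1 + 8)) = ((2/27)*(-26)*(4 - 26 + 80))*(53/9) = ((2/27)*(-26)*58)*(53*(⅑)) = -3016/27*53/9 = -159848/243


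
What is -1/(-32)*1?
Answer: 1/32 ≈ 0.031250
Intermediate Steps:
-1/(-32)*1 = -1*(-1/32)*1 = (1/32)*1 = 1/32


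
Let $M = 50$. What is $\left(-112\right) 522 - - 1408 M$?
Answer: $11936$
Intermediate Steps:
$\left(-112\right) 522 - - 1408 M = \left(-112\right) 522 - \left(-1408\right) 50 = -58464 - -70400 = -58464 + 70400 = 11936$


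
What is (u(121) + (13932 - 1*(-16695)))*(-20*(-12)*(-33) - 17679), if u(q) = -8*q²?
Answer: 2214339099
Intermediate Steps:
(u(121) + (13932 - 1*(-16695)))*(-20*(-12)*(-33) - 17679) = (-8*121² + (13932 - 1*(-16695)))*(-20*(-12)*(-33) - 17679) = (-8*14641 + (13932 + 16695))*(240*(-33) - 17679) = (-117128 + 30627)*(-7920 - 17679) = -86501*(-25599) = 2214339099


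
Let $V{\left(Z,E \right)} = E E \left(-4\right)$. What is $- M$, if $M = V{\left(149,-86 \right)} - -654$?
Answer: $28930$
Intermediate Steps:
$V{\left(Z,E \right)} = - 4 E^{2}$ ($V{\left(Z,E \right)} = E^{2} \left(-4\right) = - 4 E^{2}$)
$M = -28930$ ($M = - 4 \left(-86\right)^{2} - -654 = \left(-4\right) 7396 + 654 = -29584 + 654 = -28930$)
$- M = \left(-1\right) \left(-28930\right) = 28930$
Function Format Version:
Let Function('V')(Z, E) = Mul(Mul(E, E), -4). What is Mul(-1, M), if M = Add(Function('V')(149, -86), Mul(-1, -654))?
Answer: 28930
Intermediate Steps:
Function('V')(Z, E) = Mul(-4, Pow(E, 2)) (Function('V')(Z, E) = Mul(Pow(E, 2), -4) = Mul(-4, Pow(E, 2)))
M = -28930 (M = Add(Mul(-4, Pow(-86, 2)), Mul(-1, -654)) = Add(Mul(-4, 7396), 654) = Add(-29584, 654) = -28930)
Mul(-1, M) = Mul(-1, -28930) = 28930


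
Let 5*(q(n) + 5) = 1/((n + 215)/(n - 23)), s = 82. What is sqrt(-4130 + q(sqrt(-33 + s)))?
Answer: I*sqrt(1273687815)/555 ≈ 64.304*I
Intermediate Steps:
q(n) = -5 + (-23 + n)/(5*(215 + n)) (q(n) = -5 + 1/(5*(((n + 215)/(n - 23)))) = -5 + 1/(5*(((215 + n)/(-23 + n)))) = -5 + ((-23 + n)/(215 + n))/5 = -5 + (-23 + n)/(5*(215 + n)))
sqrt(-4130 + q(sqrt(-33 + s))) = sqrt(-4130 + 2*(-2699 - 12*sqrt(-33 + 82))/(5*(215 + sqrt(-33 + 82)))) = sqrt(-4130 + 2*(-2699 - 12*sqrt(49))/(5*(215 + sqrt(49)))) = sqrt(-4130 + 2*(-2699 - 12*7)/(5*(215 + 7))) = sqrt(-4130 + (2/5)*(-2699 - 84)/222) = sqrt(-4130 + (2/5)*(1/222)*(-2783)) = sqrt(-4130 - 2783/555) = sqrt(-2294933/555) = I*sqrt(1273687815)/555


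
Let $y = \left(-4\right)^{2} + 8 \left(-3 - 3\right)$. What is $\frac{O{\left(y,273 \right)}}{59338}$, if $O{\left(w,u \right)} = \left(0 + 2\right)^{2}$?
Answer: $\frac{2}{29669} \approx 6.741 \cdot 10^{-5}$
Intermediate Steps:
$y = -32$ ($y = 16 + 8 \left(-3 - 3\right) = 16 + 8 \left(-6\right) = 16 - 48 = -32$)
$O{\left(w,u \right)} = 4$ ($O{\left(w,u \right)} = 2^{2} = 4$)
$\frac{O{\left(y,273 \right)}}{59338} = \frac{4}{59338} = 4 \cdot \frac{1}{59338} = \frac{2}{29669}$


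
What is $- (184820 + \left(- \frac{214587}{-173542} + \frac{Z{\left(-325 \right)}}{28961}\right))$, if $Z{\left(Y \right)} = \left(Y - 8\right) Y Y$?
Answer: $- \frac{922798253690197}{5025949862} \approx -1.8361 \cdot 10^{5}$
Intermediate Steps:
$Z{\left(Y \right)} = Y^{2} \left(-8 + Y\right)$ ($Z{\left(Y \right)} = \left(-8 + Y\right) Y^{2} = Y^{2} \left(-8 + Y\right)$)
$- (184820 + \left(- \frac{214587}{-173542} + \frac{Z{\left(-325 \right)}}{28961}\right)) = - (184820 + \left(- \frac{214587}{-173542} + \frac{\left(-325\right)^{2} \left(-8 - 325\right)}{28961}\right)) = - (184820 + \left(\left(-214587\right) \left(- \frac{1}{173542}\right) + 105625 \left(-333\right) \frac{1}{28961}\right)) = - (184820 + \left(\frac{214587}{173542} - \frac{35173125}{28961}\right)) = - (184820 - \frac{6097799804643}{5025949862}) = \left(-1\right) \frac{922798253690197}{5025949862} = - \frac{922798253690197}{5025949862}$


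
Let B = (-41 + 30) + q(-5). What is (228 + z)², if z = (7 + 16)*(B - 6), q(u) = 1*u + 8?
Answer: 8836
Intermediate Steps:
q(u) = 8 + u (q(u) = u + 8 = 8 + u)
B = -8 (B = (-41 + 30) + (8 - 5) = -11 + 3 = -8)
z = -322 (z = (7 + 16)*(-8 - 6) = 23*(-14) = -322)
(228 + z)² = (228 - 322)² = (-94)² = 8836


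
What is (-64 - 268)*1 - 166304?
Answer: -166636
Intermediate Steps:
(-64 - 268)*1 - 166304 = -332*1 - 166304 = -332 - 166304 = -166636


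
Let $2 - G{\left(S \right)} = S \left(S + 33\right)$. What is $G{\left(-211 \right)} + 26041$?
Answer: $-11515$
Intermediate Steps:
$G{\left(S \right)} = 2 - S \left(33 + S\right)$ ($G{\left(S \right)} = 2 - S \left(S + 33\right) = 2 - S \left(33 + S\right)$)
$G{\left(-211 \right)} + 26041 = \left(2 - \left(-211\right)^{2} - -6963\right) + 26041 = \left(2 - 44521 + 6963\right) + 26041 = -37556 + 26041 = -11515$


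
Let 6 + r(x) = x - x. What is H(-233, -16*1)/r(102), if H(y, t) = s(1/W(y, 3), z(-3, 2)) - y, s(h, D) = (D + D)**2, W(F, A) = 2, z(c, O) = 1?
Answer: -79/2 ≈ -39.500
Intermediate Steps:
s(h, D) = 4*D**2 (s(h, D) = (2*D)**2 = 4*D**2)
r(x) = -6 (r(x) = -6 + (x - x) = -6 + 0 = -6)
H(y, t) = 4 - y (H(y, t) = 4*1**2 - y = 4*1 - y = 4 - y)
H(-233, -16*1)/r(102) = (4 - 1*(-233))/(-6) = (4 + 233)*(-1/6) = 237*(-1/6) = -79/2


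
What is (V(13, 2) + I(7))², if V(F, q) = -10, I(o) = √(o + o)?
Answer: (10 - √14)² ≈ 39.167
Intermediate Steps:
I(o) = √2*√o (I(o) = √(2*o) = √2*√o)
(V(13, 2) + I(7))² = (-10 + √2*√7)² = (-10 + √14)²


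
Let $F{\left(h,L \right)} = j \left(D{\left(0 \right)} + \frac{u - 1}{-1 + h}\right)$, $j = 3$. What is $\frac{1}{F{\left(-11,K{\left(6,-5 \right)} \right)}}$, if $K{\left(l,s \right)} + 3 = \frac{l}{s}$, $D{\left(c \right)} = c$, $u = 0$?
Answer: $4$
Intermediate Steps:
$K{\left(l,s \right)} = -3 + \frac{l}{s}$
$F{\left(h,L \right)} = - \frac{3}{-1 + h}$ ($F{\left(h,L \right)} = 3 \left(0 + \frac{0 - 1}{-1 + h}\right) = 3 \left(0 - \frac{1}{-1 + h}\right) = 3 \left(- \frac{1}{-1 + h}\right) = - \frac{3}{-1 + h}$)
$\frac{1}{F{\left(-11,K{\left(6,-5 \right)} \right)}} = \frac{1}{\left(-3\right) \frac{1}{-1 - 11}} = \frac{1}{\left(-3\right) \frac{1}{-12}} = \frac{1}{\left(-3\right) \left(- \frac{1}{12}\right)} = \frac{1}{\frac{1}{4}} = 4$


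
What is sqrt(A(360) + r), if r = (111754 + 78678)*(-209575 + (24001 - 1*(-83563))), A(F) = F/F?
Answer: I*sqrt(19426158751) ≈ 1.3938e+5*I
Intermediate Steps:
A(F) = 1
r = -19426158752 (r = 190432*(-209575 + (24001 + 83563)) = 190432*(-209575 + 107564) = 190432*(-102011) = -19426158752)
sqrt(A(360) + r) = sqrt(1 - 19426158752) = sqrt(-19426158751) = I*sqrt(19426158751)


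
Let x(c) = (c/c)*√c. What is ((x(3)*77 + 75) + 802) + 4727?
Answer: 5604 + 77*√3 ≈ 5737.4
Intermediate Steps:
x(c) = √c (x(c) = 1*√c = √c)
((x(3)*77 + 75) + 802) + 4727 = ((√3*77 + 75) + 802) + 4727 = ((77*√3 + 75) + 802) + 4727 = ((75 + 77*√3) + 802) + 4727 = (877 + 77*√3) + 4727 = 5604 + 77*√3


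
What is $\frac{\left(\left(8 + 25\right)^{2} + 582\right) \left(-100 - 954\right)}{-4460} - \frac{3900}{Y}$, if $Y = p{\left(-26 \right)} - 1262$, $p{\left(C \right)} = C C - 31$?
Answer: $\frac{552037689}{1375910} \approx 401.22$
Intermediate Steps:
$p{\left(C \right)} = -31 + C^{2}$ ($p{\left(C \right)} = C^{2} - 31 = -31 + C^{2}$)
$Y = -617$ ($Y = \left(-31 + \left(-26\right)^{2}\right) - 1262 = \left(-31 + 676\right) - 1262 = 645 - 1262 = -617$)
$\frac{\left(\left(8 + 25\right)^{2} + 582\right) \left(-100 - 954\right)}{-4460} - \frac{3900}{Y} = \frac{\left(\left(8 + 25\right)^{2} + 582\right) \left(-100 - 954\right)}{-4460} - \frac{3900}{-617} = \left(33^{2} + 582\right) \left(-100 - 954\right) \left(- \frac{1}{4460}\right) - - \frac{3900}{617} = \left(1089 + 582\right) \left(-1054\right) \left(- \frac{1}{4460}\right) + \frac{3900}{617} = 1671 \left(-1054\right) \left(- \frac{1}{4460}\right) + \frac{3900}{617} = \left(-1761234\right) \left(- \frac{1}{4460}\right) + \frac{3900}{617} = \frac{880617}{2230} + \frac{3900}{617} = \frac{552037689}{1375910}$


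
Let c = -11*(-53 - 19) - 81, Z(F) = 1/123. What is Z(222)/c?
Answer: 1/87453 ≈ 1.1435e-5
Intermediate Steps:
Z(F) = 1/123
c = 711 (c = -11*(-72) - 81 = 792 - 81 = 711)
Z(222)/c = (1/123)/711 = (1/123)*(1/711) = 1/87453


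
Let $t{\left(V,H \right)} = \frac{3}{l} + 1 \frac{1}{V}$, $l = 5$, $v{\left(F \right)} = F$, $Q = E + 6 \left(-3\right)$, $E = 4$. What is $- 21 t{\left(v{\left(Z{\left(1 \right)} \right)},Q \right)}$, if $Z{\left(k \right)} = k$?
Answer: $- \frac{168}{5} \approx -33.6$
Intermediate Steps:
$Q = -14$ ($Q = 4 + 6 \left(-3\right) = 4 - 18 = -14$)
$t{\left(V,H \right)} = \frac{3}{5} + \frac{1}{V}$ ($t{\left(V,H \right)} = \frac{3}{5} + 1 \frac{1}{V} = 3 \cdot \frac{1}{5} + \frac{1}{V} = \frac{3}{5} + \frac{1}{V}$)
$- 21 t{\left(v{\left(Z{\left(1 \right)} \right)},Q \right)} = - 21 \left(\frac{3}{5} + 1^{-1}\right) = - 21 \left(\frac{3}{5} + 1\right) = \left(-21\right) \frac{8}{5} = - \frac{168}{5}$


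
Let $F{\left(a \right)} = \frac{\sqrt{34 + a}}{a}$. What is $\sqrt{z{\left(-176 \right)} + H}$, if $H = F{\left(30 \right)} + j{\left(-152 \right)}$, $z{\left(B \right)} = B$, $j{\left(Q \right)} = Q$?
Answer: $\frac{2 i \sqrt{18435}}{15} \approx 18.103 i$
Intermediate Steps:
$F{\left(a \right)} = \frac{\sqrt{34 + a}}{a}$
$H = - \frac{2276}{15}$ ($H = \frac{\sqrt{34 + 30}}{30} - 152 = \frac{\sqrt{64}}{30} - 152 = \frac{1}{30} \cdot 8 - 152 = \frac{4}{15} - 152 = - \frac{2276}{15} \approx -151.73$)
$\sqrt{z{\left(-176 \right)} + H} = \sqrt{-176 - \frac{2276}{15}} = \sqrt{- \frac{4916}{15}} = \frac{2 i \sqrt{18435}}{15}$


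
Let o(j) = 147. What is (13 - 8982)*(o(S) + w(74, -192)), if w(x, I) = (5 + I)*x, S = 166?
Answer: 122794579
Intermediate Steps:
w(x, I) = x*(5 + I)
(13 - 8982)*(o(S) + w(74, -192)) = (13 - 8982)*(147 + 74*(5 - 192)) = -8969*(147 + 74*(-187)) = -8969*(147 - 13838) = -8969*(-13691) = 122794579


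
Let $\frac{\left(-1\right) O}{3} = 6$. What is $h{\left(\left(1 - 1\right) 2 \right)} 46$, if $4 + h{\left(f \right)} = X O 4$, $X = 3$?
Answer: $-10120$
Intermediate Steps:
$O = -18$ ($O = \left(-3\right) 6 = -18$)
$h{\left(f \right)} = -220$ ($h{\left(f \right)} = -4 + 3 \left(-18\right) 4 = -4 - 216 = -220$)
$h{\left(\left(1 - 1\right) 2 \right)} 46 = \left(-220\right) 46 = -10120$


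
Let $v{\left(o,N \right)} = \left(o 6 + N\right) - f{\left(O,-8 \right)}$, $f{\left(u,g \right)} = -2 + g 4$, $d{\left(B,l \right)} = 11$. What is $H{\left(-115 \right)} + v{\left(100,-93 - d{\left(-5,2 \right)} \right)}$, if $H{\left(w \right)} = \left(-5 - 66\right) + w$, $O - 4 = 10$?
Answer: $344$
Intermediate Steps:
$O = 14$ ($O = 4 + 10 = 14$)
$f{\left(u,g \right)} = -2 + 4 g$
$H{\left(w \right)} = -71 + w$
$v{\left(o,N \right)} = 34 + N + 6 o$ ($v{\left(o,N \right)} = \left(o 6 + N\right) - \left(-2 + 4 \left(-8\right)\right) = \left(6 o + N\right) - \left(-2 - 32\right) = \left(N + 6 o\right) - -34 = \left(N + 6 o\right) + 34 = 34 + N + 6 o$)
$H{\left(-115 \right)} + v{\left(100,-93 - d{\left(-5,2 \right)} \right)} = \left(-71 - 115\right) + \left(34 - 104 + 6 \cdot 100\right) = -186 + \left(34 - 104 + 600\right) = -186 + 530 = 344$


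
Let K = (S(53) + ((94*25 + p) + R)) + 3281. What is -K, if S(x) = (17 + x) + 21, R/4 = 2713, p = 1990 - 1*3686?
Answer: -14878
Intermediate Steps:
p = -1696 (p = 1990 - 3686 = -1696)
R = 10852 (R = 4*2713 = 10852)
S(x) = 38 + x
K = 14878 (K = ((38 + 53) + ((94*25 - 1696) + 10852)) + 3281 = (91 + ((2350 - 1696) + 10852)) + 3281 = (91 + (654 + 10852)) + 3281 = (91 + 11506) + 3281 = 11597 + 3281 = 14878)
-K = -1*14878 = -14878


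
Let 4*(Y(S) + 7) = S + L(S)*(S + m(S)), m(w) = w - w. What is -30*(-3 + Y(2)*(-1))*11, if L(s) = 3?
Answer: -660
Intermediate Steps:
m(w) = 0
Y(S) = -7 + S (Y(S) = -7 + (S + 3*(S + 0))/4 = -7 + (S + 3*S)/4 = -7 + (4*S)/4 = -7 + S)
-30*(-3 + Y(2)*(-1))*11 = -30*(-3 + (-7 + 2)*(-1))*11 = -30*(-3 - 5*(-1))*11 = -30*(-3 + 5)*11 = -30*2*11 = -60*11 = -660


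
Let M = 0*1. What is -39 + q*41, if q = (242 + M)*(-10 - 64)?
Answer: -734267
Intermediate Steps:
M = 0
q = -17908 (q = (242 + 0)*(-10 - 64) = 242*(-74) = -17908)
-39 + q*41 = -39 - 17908*41 = -39 - 734228 = -734267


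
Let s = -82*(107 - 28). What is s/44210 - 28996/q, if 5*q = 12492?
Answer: -811311122/69033915 ≈ -11.752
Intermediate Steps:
q = 12492/5 (q = (⅕)*12492 = 12492/5 ≈ 2498.4)
s = -6478 (s = -82*79 = -6478)
s/44210 - 28996/q = -6478/44210 - 28996/12492/5 = -6478*1/44210 - 28996*5/12492 = -3239/22105 - 36245/3123 = -811311122/69033915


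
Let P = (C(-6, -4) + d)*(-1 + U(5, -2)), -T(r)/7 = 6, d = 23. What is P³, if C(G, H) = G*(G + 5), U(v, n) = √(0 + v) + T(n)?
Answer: -1954827128 + 135407728*√5 ≈ -1.6520e+9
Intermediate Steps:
T(r) = -42 (T(r) = -7*6 = -42)
U(v, n) = -42 + √v (U(v, n) = √(0 + v) - 42 = √v - 42 = -42 + √v)
C(G, H) = G*(5 + G)
P = -1247 + 29*√5 (P = (-6*(5 - 6) + 23)*(-1 + (-42 + √5)) = (-6*(-1) + 23)*(-43 + √5) = (6 + 23)*(-43 + √5) = 29*(-43 + √5) = -1247 + 29*√5 ≈ -1182.2)
P³ = (-1247 + 29*√5)³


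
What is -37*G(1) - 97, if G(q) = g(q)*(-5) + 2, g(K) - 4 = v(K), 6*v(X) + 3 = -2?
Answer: 2489/6 ≈ 414.83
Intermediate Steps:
v(X) = -⅚ (v(X) = -½ + (⅙)*(-2) = -½ - ⅓ = -⅚)
g(K) = 19/6 (g(K) = 4 - ⅚ = 19/6)
G(q) = -83/6 (G(q) = (19/6)*(-5) + 2 = -95/6 + 2 = -83/6)
-37*G(1) - 97 = -37*(-83/6) - 97 = 3071/6 - 97 = 2489/6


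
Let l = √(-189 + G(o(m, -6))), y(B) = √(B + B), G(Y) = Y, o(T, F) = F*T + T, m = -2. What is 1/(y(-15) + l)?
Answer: -I/(√30 + √179) ≈ -0.053033*I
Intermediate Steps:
o(T, F) = T + F*T
y(B) = √2*√B (y(B) = √(2*B) = √2*√B)
l = I*√179 (l = √(-189 - 2*(1 - 6)) = √(-189 - 2*(-5)) = √(-189 + 10) = √(-179) = I*√179 ≈ 13.379*I)
1/(y(-15) + l) = 1/(√2*√(-15) + I*√179) = 1/(√2*(I*√15) + I*√179) = 1/(I*√30 + I*√179)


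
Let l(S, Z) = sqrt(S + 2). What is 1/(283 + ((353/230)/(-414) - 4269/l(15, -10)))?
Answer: -43620036237180/152893209827139367 - 38706375819600*sqrt(17)/152893209827139367 ≈ -0.0013291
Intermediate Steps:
l(S, Z) = sqrt(2 + S)
1/(283 + ((353/230)/(-414) - 4269/l(15, -10))) = 1/(283 + ((353/230)/(-414) - 4269/sqrt(2 + 15))) = 1/(283 + ((353*(1/230))*(-1/414) - 4269*sqrt(17)/17)) = 1/(283 + ((353/230)*(-1/414) - 4269*sqrt(17)/17)) = 1/(283 + (-353/95220 - 4269*sqrt(17)/17)) = 1/(26946907/95220 - 4269*sqrt(17)/17)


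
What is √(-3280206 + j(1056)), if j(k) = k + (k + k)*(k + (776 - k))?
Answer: I*√1640238 ≈ 1280.7*I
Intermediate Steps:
j(k) = 1553*k (j(k) = k + (2*k)*776 = k + 1552*k = 1553*k)
√(-3280206 + j(1056)) = √(-3280206 + 1553*1056) = √(-3280206 + 1639968) = √(-1640238) = I*√1640238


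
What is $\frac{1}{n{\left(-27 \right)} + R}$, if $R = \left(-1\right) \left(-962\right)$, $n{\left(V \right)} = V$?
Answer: $\frac{1}{935} \approx 0.0010695$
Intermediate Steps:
$R = 962$
$\frac{1}{n{\left(-27 \right)} + R} = \frac{1}{-27 + 962} = \frac{1}{935}$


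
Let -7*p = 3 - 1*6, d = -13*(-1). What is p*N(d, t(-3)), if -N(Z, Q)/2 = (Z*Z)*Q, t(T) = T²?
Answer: -9126/7 ≈ -1303.7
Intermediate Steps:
d = 13
p = 3/7 (p = -(3 - 1*6)/7 = -(3 - 6)/7 = -⅐*(-3) = 3/7 ≈ 0.42857)
N(Z, Q) = -2*Q*Z² (N(Z, Q) = -2*Z*Z*Q = -2*Z²*Q = -2*Q*Z²)
p*N(d, t(-3)) = 3*(-2*(-3)²*13²)/7 = 3*(-2*9*169)/7 = (3/7)*(-3042) = -9126/7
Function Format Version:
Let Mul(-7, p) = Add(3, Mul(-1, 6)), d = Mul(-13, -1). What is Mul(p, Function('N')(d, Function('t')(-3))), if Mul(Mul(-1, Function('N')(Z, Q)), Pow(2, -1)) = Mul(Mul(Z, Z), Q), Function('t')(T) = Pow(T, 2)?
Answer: Rational(-9126, 7) ≈ -1303.7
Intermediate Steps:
d = 13
p = Rational(3, 7) (p = Mul(Rational(-1, 7), Add(3, Mul(-1, 6))) = Mul(Rational(-1, 7), Add(3, -6)) = Mul(Rational(-1, 7), -3) = Rational(3, 7) ≈ 0.42857)
Function('N')(Z, Q) = Mul(-2, Q, Pow(Z, 2)) (Function('N')(Z, Q) = Mul(-2, Mul(Mul(Z, Z), Q)) = Mul(-2, Mul(Pow(Z, 2), Q)) = Mul(-2, Mul(Q, Pow(Z, 2))) = Mul(-2, Q, Pow(Z, 2)))
Mul(p, Function('N')(d, Function('t')(-3))) = Mul(Rational(3, 7), Mul(-2, Pow(-3, 2), Pow(13, 2))) = Mul(Rational(3, 7), Mul(-2, 9, 169)) = Mul(Rational(3, 7), -3042) = Rational(-9126, 7)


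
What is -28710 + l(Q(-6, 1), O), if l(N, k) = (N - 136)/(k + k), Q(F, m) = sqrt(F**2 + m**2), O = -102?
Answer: -86128/3 - sqrt(37)/204 ≈ -28709.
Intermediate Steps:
l(N, k) = (-136 + N)/(2*k) (l(N, k) = (-136 + N)/((2*k)) = (-136 + N)*(1/(2*k)) = (-136 + N)/(2*k))
-28710 + l(Q(-6, 1), O) = -28710 + (1/2)*(-136 + sqrt((-6)**2 + 1**2))/(-102) = -28710 + (1/2)*(-1/102)*(-136 + sqrt(36 + 1)) = -28710 + (1/2)*(-1/102)*(-136 + sqrt(37)) = -28710 + (2/3 - sqrt(37)/204) = -86128/3 - sqrt(37)/204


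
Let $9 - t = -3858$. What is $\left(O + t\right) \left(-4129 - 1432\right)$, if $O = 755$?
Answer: $-25702942$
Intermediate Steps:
$t = 3867$ ($t = 9 - -3858 = 9 + 3858 = 3867$)
$\left(O + t\right) \left(-4129 - 1432\right) = \left(755 + 3867\right) \left(-4129 - 1432\right) = 4622 \left(-5561\right) = -25702942$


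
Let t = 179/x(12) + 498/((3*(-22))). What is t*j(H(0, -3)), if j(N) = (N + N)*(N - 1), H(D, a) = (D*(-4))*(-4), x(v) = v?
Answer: 0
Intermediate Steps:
H(D, a) = 16*D (H(D, a) = -4*D*(-4) = 16*D)
j(N) = 2*N*(-1 + N) (j(N) = (2*N)*(-1 + N) = 2*N*(-1 + N))
t = 973/132 (t = 179/12 + 498/((3*(-22))) = 179*(1/12) + 498/(-66) = 179/12 + 498*(-1/66) = 179/12 - 83/11 = 973/132 ≈ 7.3712)
t*j(H(0, -3)) = 973*(2*(16*0)*(-1 + 16*0))/132 = 973*(2*0*(-1 + 0))/132 = 973*(2*0*(-1))/132 = (973/132)*0 = 0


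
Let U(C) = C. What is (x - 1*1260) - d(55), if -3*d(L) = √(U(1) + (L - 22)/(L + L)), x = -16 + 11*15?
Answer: -1111 + √130/30 ≈ -1110.6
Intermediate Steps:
x = 149 (x = -16 + 165 = 149)
d(L) = -√(1 + (-22 + L)/(2*L))/3 (d(L) = -√(1 + (L - 22)/(L + L))/3 = -√(1 + (-22 + L)/((2*L)))/3 = -√(1 + (-22 + L)*(1/(2*L)))/3 = -√(1 + (-22 + L)/(2*L))/3)
(x - 1*1260) - d(55) = (149 - 1*1260) - (-1)*√(6 - 44/55)/6 = (149 - 1260) - (-1)*√(6 - 44*1/55)/6 = -1111 - (-1)*√(6 - ⅘)/6 = -1111 - (-1)*√(26/5)/6 = -1111 - (-1)*√130/5/6 = -1111 - (-1)*√130/30 = -1111 + √130/30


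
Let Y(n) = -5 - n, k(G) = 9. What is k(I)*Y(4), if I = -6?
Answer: -81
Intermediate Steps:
k(I)*Y(4) = 9*(-5 - 1*4) = 9*(-5 - 4) = 9*(-9) = -81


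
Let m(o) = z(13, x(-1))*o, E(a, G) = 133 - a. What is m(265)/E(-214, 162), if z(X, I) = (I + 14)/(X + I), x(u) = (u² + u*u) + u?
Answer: 3975/4858 ≈ 0.81824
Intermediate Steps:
x(u) = u + 2*u² (x(u) = (u² + u²) + u = 2*u² + u = u + 2*u²)
z(X, I) = (14 + I)/(I + X)
m(o) = 15*o/14 (m(o) = ((14 - (1 + 2*(-1)))/(-(1 + 2*(-1)) + 13))*o = ((14 - (1 - 2))/(-(1 - 2) + 13))*o = ((14 - 1*(-1))/(-1*(-1) + 13))*o = ((14 + 1)/(1 + 13))*o = (15/14)*o = ((1/14)*15)*o = 15*o/14)
m(265)/E(-214, 162) = ((15/14)*265)/(133 - 1*(-214)) = 3975/(14*(133 + 214)) = (3975/14)/347 = (3975/14)*(1/347) = 3975/4858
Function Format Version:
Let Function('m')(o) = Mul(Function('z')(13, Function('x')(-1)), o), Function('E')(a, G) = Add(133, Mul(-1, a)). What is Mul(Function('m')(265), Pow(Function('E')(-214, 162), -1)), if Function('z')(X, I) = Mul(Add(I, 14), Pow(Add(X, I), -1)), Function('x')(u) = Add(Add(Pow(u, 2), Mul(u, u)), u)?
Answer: Rational(3975, 4858) ≈ 0.81824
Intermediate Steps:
Function('x')(u) = Add(u, Mul(2, Pow(u, 2))) (Function('x')(u) = Add(Add(Pow(u, 2), Pow(u, 2)), u) = Add(Mul(2, Pow(u, 2)), u) = Add(u, Mul(2, Pow(u, 2))))
Function('z')(X, I) = Mul(Pow(Add(I, X), -1), Add(14, I)) (Function('z')(X, I) = Mul(Add(14, I), Pow(Add(I, X), -1)) = Mul(Pow(Add(I, X), -1), Add(14, I)))
Function('m')(o) = Mul(Rational(15, 14), o) (Function('m')(o) = Mul(Mul(Pow(Add(Mul(-1, Add(1, Mul(2, -1))), 13), -1), Add(14, Mul(-1, Add(1, Mul(2, -1))))), o) = Mul(Mul(Pow(Add(Mul(-1, Add(1, -2)), 13), -1), Add(14, Mul(-1, Add(1, -2)))), o) = Mul(Mul(Pow(Add(Mul(-1, -1), 13), -1), Add(14, Mul(-1, -1))), o) = Mul(Mul(Pow(Add(1, 13), -1), Add(14, 1)), o) = Mul(Mul(Pow(14, -1), 15), o) = Mul(Mul(Rational(1, 14), 15), o) = Mul(Rational(15, 14), o))
Mul(Function('m')(265), Pow(Function('E')(-214, 162), -1)) = Mul(Mul(Rational(15, 14), 265), Pow(Add(133, Mul(-1, -214)), -1)) = Mul(Rational(3975, 14), Pow(Add(133, 214), -1)) = Mul(Rational(3975, 14), Pow(347, -1)) = Mul(Rational(3975, 14), Rational(1, 347)) = Rational(3975, 4858)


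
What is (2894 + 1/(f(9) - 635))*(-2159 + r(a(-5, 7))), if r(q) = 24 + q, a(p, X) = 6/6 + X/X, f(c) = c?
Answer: -3864234519/626 ≈ -6.1729e+6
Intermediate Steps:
a(p, X) = 2 (a(p, X) = 6*(1/6) + 1 = 1 + 1 = 2)
(2894 + 1/(f(9) - 635))*(-2159 + r(a(-5, 7))) = (2894 + 1/(9 - 635))*(-2159 + (24 + 2)) = (2894 + 1/(-626))*(-2159 + 26) = (2894 - 1/626)*(-2133) = (1811643/626)*(-2133) = -3864234519/626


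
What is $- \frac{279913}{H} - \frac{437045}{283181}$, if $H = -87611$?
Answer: $\frac{40976093758}{24809770591} \approx 1.6516$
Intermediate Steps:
$- \frac{279913}{H} - \frac{437045}{283181} = - \frac{279913}{-87611} - \frac{437045}{283181} = \left(-279913\right) \left(- \frac{1}{87611}\right) - \frac{437045}{283181} = \frac{279913}{87611} - \frac{437045}{283181} = \frac{40976093758}{24809770591}$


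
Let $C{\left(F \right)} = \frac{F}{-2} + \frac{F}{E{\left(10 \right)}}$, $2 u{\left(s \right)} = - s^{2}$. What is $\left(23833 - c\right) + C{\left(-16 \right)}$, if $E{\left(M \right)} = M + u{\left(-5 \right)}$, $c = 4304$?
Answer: $\frac{97717}{5} \approx 19543.0$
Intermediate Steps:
$u{\left(s \right)} = - \frac{s^{2}}{2}$ ($u{\left(s \right)} = \frac{\left(-1\right) s^{2}}{2} = - \frac{s^{2}}{2}$)
$E{\left(M \right)} = - \frac{25}{2} + M$ ($E{\left(M \right)} = M - \frac{\left(-5\right)^{2}}{2} = M - \frac{25}{2} = - \frac{25}{2} + M$)
$C{\left(F \right)} = - \frac{9 F}{10}$ ($C{\left(F \right)} = \frac{F}{-2} + \frac{F}{- \frac{25}{2} + 10} = F \left(- \frac{1}{2}\right) + \frac{F}{- \frac{5}{2}} = - \frac{F}{2} + F \left(- \frac{2}{5}\right) = - \frac{F}{2} - \frac{2 F}{5} = - \frac{9 F}{10}$)
$\left(23833 - c\right) + C{\left(-16 \right)} = \left(23833 - 4304\right) - - \frac{72}{5} = \left(23833 - 4304\right) + \frac{72}{5} = 19529 + \frac{72}{5} = \frac{97717}{5}$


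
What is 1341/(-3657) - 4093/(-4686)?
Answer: 2894725/5712234 ≈ 0.50676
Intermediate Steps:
1341/(-3657) - 4093/(-4686) = 1341*(-1/3657) - 4093*(-1/4686) = -447/1219 + 4093/4686 = 2894725/5712234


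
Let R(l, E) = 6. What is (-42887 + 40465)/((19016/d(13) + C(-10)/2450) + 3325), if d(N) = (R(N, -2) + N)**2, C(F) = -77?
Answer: -306019700/426765379 ≈ -0.71707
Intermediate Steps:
d(N) = (6 + N)**2
(-42887 + 40465)/((19016/d(13) + C(-10)/2450) + 3325) = (-42887 + 40465)/((19016/((6 + 13)**2) - 77/2450) + 3325) = -2422/((19016/(19**2) - 77*1/2450) + 3325) = -2422/((19016/361 - 11/350) + 3325) = -2422/(6651629/126350 + 3325) = -2422/426765379/126350 = -2422*126350/426765379 = -306019700/426765379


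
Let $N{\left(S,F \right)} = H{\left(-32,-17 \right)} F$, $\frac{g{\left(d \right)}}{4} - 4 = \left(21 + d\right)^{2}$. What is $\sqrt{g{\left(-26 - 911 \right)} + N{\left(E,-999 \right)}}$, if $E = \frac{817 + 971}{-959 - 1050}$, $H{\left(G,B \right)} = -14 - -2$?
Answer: $2 \sqrt{842057} \approx 1835.3$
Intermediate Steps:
$H{\left(G,B \right)} = -12$ ($H{\left(G,B \right)} = -14 + 2 = -12$)
$E = - \frac{1788}{2009}$ ($E = \frac{1788}{-2009} = 1788 \left(- \frac{1}{2009}\right) = - \frac{1788}{2009} \approx -0.88999$)
$g{\left(d \right)} = 16 + 4 \left(21 + d\right)^{2}$
$N{\left(S,F \right)} = - 12 F$
$\sqrt{g{\left(-26 - 911 \right)} + N{\left(E,-999 \right)}} = \sqrt{\left(16 + 4 \left(21 - 937\right)^{2}\right) - -11988} = \sqrt{\left(16 + 4 \left(21 - 937\right)^{2}\right) + 11988} = \sqrt{\left(16 + 4 \left(-916\right)^{2}\right) + 11988} = \sqrt{\left(16 + 4 \cdot 839056\right) + 11988} = \sqrt{\left(16 + 3356224\right) + 11988} = \sqrt{3356240 + 11988} = \sqrt{3368228} = 2 \sqrt{842057}$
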